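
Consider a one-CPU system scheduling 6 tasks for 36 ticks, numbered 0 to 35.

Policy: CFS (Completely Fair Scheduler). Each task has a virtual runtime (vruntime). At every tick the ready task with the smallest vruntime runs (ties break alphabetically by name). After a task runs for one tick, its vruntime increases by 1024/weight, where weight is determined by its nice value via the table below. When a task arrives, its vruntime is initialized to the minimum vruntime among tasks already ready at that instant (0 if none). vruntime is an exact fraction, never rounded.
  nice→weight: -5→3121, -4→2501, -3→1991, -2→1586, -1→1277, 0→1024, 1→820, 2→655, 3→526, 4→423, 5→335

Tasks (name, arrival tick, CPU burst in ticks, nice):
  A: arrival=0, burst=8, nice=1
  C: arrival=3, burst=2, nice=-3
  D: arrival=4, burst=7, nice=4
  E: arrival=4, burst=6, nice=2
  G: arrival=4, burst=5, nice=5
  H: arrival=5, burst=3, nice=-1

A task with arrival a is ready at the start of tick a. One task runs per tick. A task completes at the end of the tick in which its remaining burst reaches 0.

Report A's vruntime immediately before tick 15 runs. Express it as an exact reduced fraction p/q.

vruntime(A, start of tick 15) = 256/41

t=0: vr[A=0] → run A
t=1: vr[A=256/205] → run A
t=2: vr[A=512/205] → run A
t=3: vr[A=768/205 C=768/205] → run A
t=4: vr[A=1024/205 C=768/205 D=768/205 E=768/205 G=768/205] → run C
t=5: vr[A=1024/205 C=1739008/408155 D=768/205 E=768/205 G=768/205 H=768/205] → run D
t=6: vr[A=1024/205 C=1739008/408155 D=534784/86715 E=768/205 G=768/205 H=768/205] → run E
t=7: vr[A=1024/205 C=1739008/408155 D=534784/86715 E=142592/26855 G=768/205 H=768/205] → run G
t=8: vr[A=1024/205 C=1739008/408155 D=534784/86715 E=142592/26855 G=18688/2747 H=768/205] → run H
t=9: vr[A=1024/205 C=1739008/408155 D=534784/86715 E=142592/26855 G=18688/2747 H=1190656/261785] → run C
t=10: vr[A=1024/205 D=534784/86715 E=142592/26855 G=18688/2747 H=1190656/261785] → run H
t=11: vr[A=1024/205 D=534784/86715 E=142592/26855 G=18688/2747 H=1400576/261785] → run A
t=12: vr[A=256/41 D=534784/86715 E=142592/26855 G=18688/2747 H=1400576/261785] → run E
t=13: vr[A=256/41 D=534784/86715 E=184576/26855 G=18688/2747 H=1400576/261785] → run H
t=14: vr[A=256/41 D=534784/86715 E=184576/26855 G=18688/2747] → run D
t=15: vr[A=256/41 D=744704/86715 E=184576/26855 G=18688/2747] → run A
t=16: vr[A=1536/205 D=744704/86715 E=184576/26855 G=18688/2747] → run G
t=17: vr[A=1536/205 D=744704/86715 E=184576/26855 G=135424/13735] → run E
t=18: vr[A=1536/205 D=744704/86715 E=45312/5371 G=135424/13735] → run A
t=19: vr[A=1792/205 D=744704/86715 E=45312/5371 G=135424/13735] → run E
t=20: vr[A=1792/205 D=744704/86715 E=268544/26855 G=135424/13735] → run D
t=21: vr[A=1792/205 D=318208/28905 E=268544/26855 G=135424/13735] → run A
t=22: vr[D=318208/28905 E=268544/26855 G=135424/13735] → run G
t=23: vr[D=318208/28905 E=268544/26855 G=177408/13735] → run E
t=24: vr[D=318208/28905 E=310528/26855 G=177408/13735] → run D
t=25: vr[D=1164544/86715 E=310528/26855 G=177408/13735] → run E
t=26: vr[D=1164544/86715 G=177408/13735] → run G
t=27: vr[D=1164544/86715 G=219392/13735] → run D
t=28: vr[D=1374464/86715 G=219392/13735] → run D
t=29: vr[D=528128/28905 G=219392/13735] → run G
t=30: vr[D=528128/28905] → run D
t=31: (idle)
t=32: (idle)
t=33: (idle)
t=34: (idle)
t=35: (idle)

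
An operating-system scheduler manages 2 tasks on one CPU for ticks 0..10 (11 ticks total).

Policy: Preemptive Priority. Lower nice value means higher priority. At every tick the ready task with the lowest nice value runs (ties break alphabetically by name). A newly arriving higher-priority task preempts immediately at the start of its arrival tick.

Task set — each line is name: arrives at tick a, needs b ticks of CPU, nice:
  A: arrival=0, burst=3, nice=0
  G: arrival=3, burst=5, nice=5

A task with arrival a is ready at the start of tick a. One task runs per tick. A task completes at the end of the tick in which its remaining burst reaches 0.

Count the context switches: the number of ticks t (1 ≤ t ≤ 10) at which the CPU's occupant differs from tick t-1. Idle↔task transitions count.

t=0: ready={A} → run A
t=1: ready={A} → run A
t=2: ready={A} → run A
t=3: ready={G} → run G
t=4: ready={G} → run G
t=5: ready={G} → run G
t=6: ready={G} → run G
t=7: ready={G} → run G
t=8: (idle)
t=9: (idle)
t=10: (idle)

context switches = 2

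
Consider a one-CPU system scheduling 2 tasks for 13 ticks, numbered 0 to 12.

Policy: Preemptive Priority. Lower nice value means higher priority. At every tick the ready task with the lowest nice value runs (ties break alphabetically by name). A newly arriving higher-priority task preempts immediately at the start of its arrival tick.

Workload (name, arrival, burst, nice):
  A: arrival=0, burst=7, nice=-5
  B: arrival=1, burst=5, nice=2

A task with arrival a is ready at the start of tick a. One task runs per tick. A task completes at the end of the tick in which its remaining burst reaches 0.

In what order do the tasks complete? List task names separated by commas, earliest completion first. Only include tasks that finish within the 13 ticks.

completion order = A, B

t=0: ready={A} → run A
t=1: ready={A,B} → run A
t=2: ready={A,B} → run A
t=3: ready={A,B} → run A
t=4: ready={A,B} → run A
t=5: ready={A,B} → run A
t=6: ready={A,B} → run A
t=7: ready={B} → run B
t=8: ready={B} → run B
t=9: ready={B} → run B
t=10: ready={B} → run B
t=11: ready={B} → run B
t=12: (idle)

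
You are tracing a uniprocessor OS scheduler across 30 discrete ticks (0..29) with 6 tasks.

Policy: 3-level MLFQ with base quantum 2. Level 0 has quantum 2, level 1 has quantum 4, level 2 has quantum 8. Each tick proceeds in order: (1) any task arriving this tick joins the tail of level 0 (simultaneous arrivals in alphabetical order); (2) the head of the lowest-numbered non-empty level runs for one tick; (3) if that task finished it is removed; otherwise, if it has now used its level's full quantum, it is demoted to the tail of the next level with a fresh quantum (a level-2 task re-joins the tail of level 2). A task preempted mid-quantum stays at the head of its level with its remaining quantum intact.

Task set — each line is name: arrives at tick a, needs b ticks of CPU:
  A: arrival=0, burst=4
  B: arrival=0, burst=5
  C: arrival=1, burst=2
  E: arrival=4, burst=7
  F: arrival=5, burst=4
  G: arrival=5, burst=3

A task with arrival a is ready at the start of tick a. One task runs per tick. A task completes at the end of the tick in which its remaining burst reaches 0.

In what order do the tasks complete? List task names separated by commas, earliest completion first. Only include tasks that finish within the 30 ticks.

t=0: L0/L1/L2 = AB/-/- → run A
t=1: L0/L1/L2 = ABC/-/- → run A
t=2: L0/L1/L2 = BC/A/- → run B
t=3: L0/L1/L2 = BC/A/- → run B
t=4: L0/L1/L2 = CE/AB/- → run C
t=5: L0/L1/L2 = CEFG/AB/- → run C
t=6: L0/L1/L2 = EFG/AB/- → run E
t=7: L0/L1/L2 = EFG/AB/- → run E
t=8: L0/L1/L2 = FG/ABE/- → run F
t=9: L0/L1/L2 = FG/ABE/- → run F
t=10: L0/L1/L2 = G/ABEF/- → run G
t=11: L0/L1/L2 = G/ABEF/- → run G
t=12: L0/L1/L2 = -/ABEFG/- → run A
t=13: L0/L1/L2 = -/ABEFG/- → run A
t=14: L0/L1/L2 = -/BEFG/- → run B
t=15: L0/L1/L2 = -/BEFG/- → run B
t=16: L0/L1/L2 = -/BEFG/- → run B
t=17: L0/L1/L2 = -/EFG/- → run E
t=18: L0/L1/L2 = -/EFG/- → run E
t=19: L0/L1/L2 = -/EFG/- → run E
t=20: L0/L1/L2 = -/EFG/- → run E
t=21: L0/L1/L2 = -/FG/E → run F
t=22: L0/L1/L2 = -/FG/E → run F
t=23: L0/L1/L2 = -/G/E → run G
t=24: L0/L1/L2 = -/-/E → run E
t=25: (idle)
t=26: (idle)
t=27: (idle)
t=28: (idle)
t=29: (idle)

completion order = C, A, B, F, G, E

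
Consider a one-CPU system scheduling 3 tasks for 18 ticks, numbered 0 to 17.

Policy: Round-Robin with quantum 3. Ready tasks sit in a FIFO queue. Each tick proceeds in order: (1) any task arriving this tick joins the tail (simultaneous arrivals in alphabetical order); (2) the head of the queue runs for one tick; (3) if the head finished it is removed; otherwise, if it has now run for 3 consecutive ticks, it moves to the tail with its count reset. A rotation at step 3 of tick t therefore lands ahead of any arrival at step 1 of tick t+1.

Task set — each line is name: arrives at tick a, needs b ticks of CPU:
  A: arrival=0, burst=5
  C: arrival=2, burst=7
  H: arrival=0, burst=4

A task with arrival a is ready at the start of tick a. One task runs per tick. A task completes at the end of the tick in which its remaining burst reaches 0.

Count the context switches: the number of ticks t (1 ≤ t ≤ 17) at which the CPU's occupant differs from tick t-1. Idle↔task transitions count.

t=0: queue=[A,H] q_used=0 → run A
t=1: queue=[A,H] q_used=1 → run A
t=2: queue=[A,H,C] q_used=2 → run A
t=3: queue=[H,C,A] q_used=0 → run H
t=4: queue=[H,C,A] q_used=1 → run H
t=5: queue=[H,C,A] q_used=2 → run H
t=6: queue=[C,A,H] q_used=0 → run C
t=7: queue=[C,A,H] q_used=1 → run C
t=8: queue=[C,A,H] q_used=2 → run C
t=9: queue=[A,H,C] q_used=0 → run A
t=10: queue=[A,H,C] q_used=1 → run A
t=11: queue=[H,C] q_used=0 → run H
t=12: queue=[C] q_used=0 → run C
t=13: queue=[C] q_used=1 → run C
t=14: queue=[C] q_used=2 → run C
t=15: queue=[C] q_used=0 → run C
t=16: (idle)
t=17: (idle)

context switches = 6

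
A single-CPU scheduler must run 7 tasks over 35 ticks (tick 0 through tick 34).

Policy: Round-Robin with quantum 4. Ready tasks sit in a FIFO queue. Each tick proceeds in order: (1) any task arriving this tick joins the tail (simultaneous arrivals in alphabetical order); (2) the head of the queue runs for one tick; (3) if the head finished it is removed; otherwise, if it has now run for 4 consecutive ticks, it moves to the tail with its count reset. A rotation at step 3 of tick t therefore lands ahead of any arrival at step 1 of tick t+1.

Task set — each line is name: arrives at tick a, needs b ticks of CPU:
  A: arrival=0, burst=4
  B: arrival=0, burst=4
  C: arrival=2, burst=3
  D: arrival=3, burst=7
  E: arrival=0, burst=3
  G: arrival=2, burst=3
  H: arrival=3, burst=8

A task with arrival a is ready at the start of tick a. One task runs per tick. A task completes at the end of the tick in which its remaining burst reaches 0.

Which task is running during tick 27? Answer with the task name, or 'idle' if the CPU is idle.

t=0: queue=[A,B,E] q_used=0 → run A
t=1: queue=[A,B,E] q_used=1 → run A
t=2: queue=[A,B,E,C,G] q_used=2 → run A
t=3: queue=[A,B,E,C,G,D,H] q_used=3 → run A
t=4: queue=[B,E,C,G,D,H] q_used=0 → run B
t=5: queue=[B,E,C,G,D,H] q_used=1 → run B
t=6: queue=[B,E,C,G,D,H] q_used=2 → run B
t=7: queue=[B,E,C,G,D,H] q_used=3 → run B
t=8: queue=[E,C,G,D,H] q_used=0 → run E
t=9: queue=[E,C,G,D,H] q_used=1 → run E
t=10: queue=[E,C,G,D,H] q_used=2 → run E
t=11: queue=[C,G,D,H] q_used=0 → run C
t=12: queue=[C,G,D,H] q_used=1 → run C
t=13: queue=[C,G,D,H] q_used=2 → run C
t=14: queue=[G,D,H] q_used=0 → run G
t=15: queue=[G,D,H] q_used=1 → run G
t=16: queue=[G,D,H] q_used=2 → run G
t=17: queue=[D,H] q_used=0 → run D
t=18: queue=[D,H] q_used=1 → run D
t=19: queue=[D,H] q_used=2 → run D
t=20: queue=[D,H] q_used=3 → run D
t=21: queue=[H,D] q_used=0 → run H
t=22: queue=[H,D] q_used=1 → run H
t=23: queue=[H,D] q_used=2 → run H
t=24: queue=[H,D] q_used=3 → run H
t=25: queue=[D,H] q_used=0 → run D
t=26: queue=[D,H] q_used=1 → run D
t=27: queue=[D,H] q_used=2 → run D
t=28: queue=[H] q_used=0 → run H
t=29: queue=[H] q_used=1 → run H
t=30: queue=[H] q_used=2 → run H
t=31: queue=[H] q_used=3 → run H
t=32: (idle)
t=33: (idle)
t=34: (idle)

running at tick 27 = D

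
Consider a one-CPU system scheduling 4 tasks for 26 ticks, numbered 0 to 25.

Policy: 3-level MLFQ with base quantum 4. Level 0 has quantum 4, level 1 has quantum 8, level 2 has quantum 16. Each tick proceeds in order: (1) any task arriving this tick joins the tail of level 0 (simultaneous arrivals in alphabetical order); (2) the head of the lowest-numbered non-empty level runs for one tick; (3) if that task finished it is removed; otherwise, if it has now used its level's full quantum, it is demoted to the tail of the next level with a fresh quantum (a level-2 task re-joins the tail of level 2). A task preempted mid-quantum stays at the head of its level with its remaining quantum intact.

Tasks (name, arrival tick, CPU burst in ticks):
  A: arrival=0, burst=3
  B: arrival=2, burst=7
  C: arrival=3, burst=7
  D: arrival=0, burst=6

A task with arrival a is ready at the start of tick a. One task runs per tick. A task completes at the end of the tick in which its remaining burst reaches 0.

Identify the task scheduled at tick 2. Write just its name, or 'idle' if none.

running at tick 2 = A

t=0: L0/L1/L2 = AD/-/- → run A
t=1: L0/L1/L2 = AD/-/- → run A
t=2: L0/L1/L2 = ADB/-/- → run A
t=3: L0/L1/L2 = DBC/-/- → run D
t=4: L0/L1/L2 = DBC/-/- → run D
t=5: L0/L1/L2 = DBC/-/- → run D
t=6: L0/L1/L2 = DBC/-/- → run D
t=7: L0/L1/L2 = BC/D/- → run B
t=8: L0/L1/L2 = BC/D/- → run B
t=9: L0/L1/L2 = BC/D/- → run B
t=10: L0/L1/L2 = BC/D/- → run B
t=11: L0/L1/L2 = C/DB/- → run C
t=12: L0/L1/L2 = C/DB/- → run C
t=13: L0/L1/L2 = C/DB/- → run C
t=14: L0/L1/L2 = C/DB/- → run C
t=15: L0/L1/L2 = -/DBC/- → run D
t=16: L0/L1/L2 = -/DBC/- → run D
t=17: L0/L1/L2 = -/BC/- → run B
t=18: L0/L1/L2 = -/BC/- → run B
t=19: L0/L1/L2 = -/BC/- → run B
t=20: L0/L1/L2 = -/C/- → run C
t=21: L0/L1/L2 = -/C/- → run C
t=22: L0/L1/L2 = -/C/- → run C
t=23: (idle)
t=24: (idle)
t=25: (idle)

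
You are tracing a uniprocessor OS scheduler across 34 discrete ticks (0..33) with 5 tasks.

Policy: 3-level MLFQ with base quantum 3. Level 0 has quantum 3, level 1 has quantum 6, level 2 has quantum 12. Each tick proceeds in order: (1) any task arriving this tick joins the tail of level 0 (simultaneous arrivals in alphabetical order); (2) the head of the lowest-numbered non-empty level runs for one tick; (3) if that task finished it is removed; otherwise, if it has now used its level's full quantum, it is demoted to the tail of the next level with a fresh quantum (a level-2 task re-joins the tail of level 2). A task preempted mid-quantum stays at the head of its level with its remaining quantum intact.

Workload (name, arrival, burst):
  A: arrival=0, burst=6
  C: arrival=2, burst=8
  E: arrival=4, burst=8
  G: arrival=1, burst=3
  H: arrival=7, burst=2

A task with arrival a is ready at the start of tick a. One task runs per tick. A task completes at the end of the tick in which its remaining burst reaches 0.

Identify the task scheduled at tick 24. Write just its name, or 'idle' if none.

running at tick 24 = E

t=0: L0/L1/L2 = A/-/- → run A
t=1: L0/L1/L2 = AG/-/- → run A
t=2: L0/L1/L2 = AGC/-/- → run A
t=3: L0/L1/L2 = GC/A/- → run G
t=4: L0/L1/L2 = GCE/A/- → run G
t=5: L0/L1/L2 = GCE/A/- → run G
t=6: L0/L1/L2 = CE/A/- → run C
t=7: L0/L1/L2 = CEH/A/- → run C
t=8: L0/L1/L2 = CEH/A/- → run C
t=9: L0/L1/L2 = EH/AC/- → run E
t=10: L0/L1/L2 = EH/AC/- → run E
t=11: L0/L1/L2 = EH/AC/- → run E
t=12: L0/L1/L2 = H/ACE/- → run H
t=13: L0/L1/L2 = H/ACE/- → run H
t=14: L0/L1/L2 = -/ACE/- → run A
t=15: L0/L1/L2 = -/ACE/- → run A
t=16: L0/L1/L2 = -/ACE/- → run A
t=17: L0/L1/L2 = -/CE/- → run C
t=18: L0/L1/L2 = -/CE/- → run C
t=19: L0/L1/L2 = -/CE/- → run C
t=20: L0/L1/L2 = -/CE/- → run C
t=21: L0/L1/L2 = -/CE/- → run C
t=22: L0/L1/L2 = -/E/- → run E
t=23: L0/L1/L2 = -/E/- → run E
t=24: L0/L1/L2 = -/E/- → run E
t=25: L0/L1/L2 = -/E/- → run E
t=26: L0/L1/L2 = -/E/- → run E
t=27: (idle)
t=28: (idle)
t=29: (idle)
t=30: (idle)
t=31: (idle)
t=32: (idle)
t=33: (idle)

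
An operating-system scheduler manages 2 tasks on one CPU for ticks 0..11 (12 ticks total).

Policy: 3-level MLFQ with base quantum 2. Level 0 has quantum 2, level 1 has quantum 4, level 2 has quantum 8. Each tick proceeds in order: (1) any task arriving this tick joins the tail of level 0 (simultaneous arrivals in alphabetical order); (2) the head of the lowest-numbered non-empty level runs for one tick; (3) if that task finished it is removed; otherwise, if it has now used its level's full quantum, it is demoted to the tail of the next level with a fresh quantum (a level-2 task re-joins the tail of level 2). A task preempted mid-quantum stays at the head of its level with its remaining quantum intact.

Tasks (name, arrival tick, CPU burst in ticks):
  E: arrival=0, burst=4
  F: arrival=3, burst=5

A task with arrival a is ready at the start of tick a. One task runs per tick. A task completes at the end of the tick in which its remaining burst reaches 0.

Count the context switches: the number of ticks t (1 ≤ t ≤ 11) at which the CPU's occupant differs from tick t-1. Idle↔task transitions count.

t=0: L0/L1/L2 = E/-/- → run E
t=1: L0/L1/L2 = E/-/- → run E
t=2: L0/L1/L2 = -/E/- → run E
t=3: L0/L1/L2 = F/E/- → run F
t=4: L0/L1/L2 = F/E/- → run F
t=5: L0/L1/L2 = -/EF/- → run E
t=6: L0/L1/L2 = -/F/- → run F
t=7: L0/L1/L2 = -/F/- → run F
t=8: L0/L1/L2 = -/F/- → run F
t=9: (idle)
t=10: (idle)
t=11: (idle)

context switches = 4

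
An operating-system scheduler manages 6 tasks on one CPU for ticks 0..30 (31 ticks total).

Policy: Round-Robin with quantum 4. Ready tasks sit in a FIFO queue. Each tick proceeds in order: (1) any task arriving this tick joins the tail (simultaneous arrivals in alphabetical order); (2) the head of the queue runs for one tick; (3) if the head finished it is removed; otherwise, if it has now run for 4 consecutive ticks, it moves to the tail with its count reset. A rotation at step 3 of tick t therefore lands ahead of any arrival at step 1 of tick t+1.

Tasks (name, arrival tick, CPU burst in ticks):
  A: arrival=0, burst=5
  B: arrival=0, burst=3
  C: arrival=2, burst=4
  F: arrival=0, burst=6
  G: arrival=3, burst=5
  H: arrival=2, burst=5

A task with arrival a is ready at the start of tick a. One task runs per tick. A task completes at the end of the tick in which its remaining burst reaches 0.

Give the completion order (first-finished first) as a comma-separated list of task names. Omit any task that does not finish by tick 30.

t=0: queue=[A,B,F] q_used=0 → run A
t=1: queue=[A,B,F] q_used=1 → run A
t=2: queue=[A,B,F,C,H] q_used=2 → run A
t=3: queue=[A,B,F,C,H,G] q_used=3 → run A
t=4: queue=[B,F,C,H,G,A] q_used=0 → run B
t=5: queue=[B,F,C,H,G,A] q_used=1 → run B
t=6: queue=[B,F,C,H,G,A] q_used=2 → run B
t=7: queue=[F,C,H,G,A] q_used=0 → run F
t=8: queue=[F,C,H,G,A] q_used=1 → run F
t=9: queue=[F,C,H,G,A] q_used=2 → run F
t=10: queue=[F,C,H,G,A] q_used=3 → run F
t=11: queue=[C,H,G,A,F] q_used=0 → run C
t=12: queue=[C,H,G,A,F] q_used=1 → run C
t=13: queue=[C,H,G,A,F] q_used=2 → run C
t=14: queue=[C,H,G,A,F] q_used=3 → run C
t=15: queue=[H,G,A,F] q_used=0 → run H
t=16: queue=[H,G,A,F] q_used=1 → run H
t=17: queue=[H,G,A,F] q_used=2 → run H
t=18: queue=[H,G,A,F] q_used=3 → run H
t=19: queue=[G,A,F,H] q_used=0 → run G
t=20: queue=[G,A,F,H] q_used=1 → run G
t=21: queue=[G,A,F,H] q_used=2 → run G
t=22: queue=[G,A,F,H] q_used=3 → run G
t=23: queue=[A,F,H,G] q_used=0 → run A
t=24: queue=[F,H,G] q_used=0 → run F
t=25: queue=[F,H,G] q_used=1 → run F
t=26: queue=[H,G] q_used=0 → run H
t=27: queue=[G] q_used=0 → run G
t=28: (idle)
t=29: (idle)
t=30: (idle)

completion order = B, C, A, F, H, G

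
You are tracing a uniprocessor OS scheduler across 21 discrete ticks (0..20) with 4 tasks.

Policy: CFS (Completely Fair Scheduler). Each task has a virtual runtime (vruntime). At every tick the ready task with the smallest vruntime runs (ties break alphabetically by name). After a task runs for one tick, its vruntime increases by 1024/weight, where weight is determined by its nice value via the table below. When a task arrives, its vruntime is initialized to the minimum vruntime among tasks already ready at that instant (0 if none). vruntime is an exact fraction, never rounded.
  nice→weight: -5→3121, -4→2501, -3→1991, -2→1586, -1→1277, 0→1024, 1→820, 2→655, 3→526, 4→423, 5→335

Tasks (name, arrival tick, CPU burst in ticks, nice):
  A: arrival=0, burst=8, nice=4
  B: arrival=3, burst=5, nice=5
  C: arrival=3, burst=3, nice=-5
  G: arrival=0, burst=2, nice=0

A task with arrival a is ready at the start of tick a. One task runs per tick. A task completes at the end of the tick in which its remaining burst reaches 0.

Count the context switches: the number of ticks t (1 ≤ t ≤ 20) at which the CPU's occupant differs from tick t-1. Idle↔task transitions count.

t=0: vr[A=0 G=0] → run A
t=1: vr[A=1024/423 G=0] → run G
t=2: vr[A=1024/423 G=1] → run G
t=3: vr[A=1024/423 B=1024/423 C=1024/423] → run A
t=4: vr[A=2048/423 B=1024/423 C=1024/423] → run B
t=5: vr[A=2048/423 B=776192/141705 C=1024/423] → run C
t=6: vr[A=2048/423 B=776192/141705 C=3629056/1320183] → run C
t=7: vr[A=2048/423 B=776192/141705 C=4062208/1320183] → run C
t=8: vr[A=2048/423 B=776192/141705] → run A
t=9: vr[A=1024/141 B=776192/141705] → run B
t=10: vr[A=1024/141 B=1209344/141705] → run A
t=11: vr[A=4096/423 B=1209344/141705] → run B
t=12: vr[A=4096/423 B=1642496/141705] → run A
t=13: vr[A=5120/423 B=1642496/141705] → run B
t=14: vr[A=5120/423 B=2075648/141705] → run A
t=15: vr[A=2048/141 B=2075648/141705] → run A
t=16: vr[A=7168/423 B=2075648/141705] → run B
t=17: vr[A=7168/423] → run A
t=18: (idle)
t=19: (idle)
t=20: (idle)

context switches = 14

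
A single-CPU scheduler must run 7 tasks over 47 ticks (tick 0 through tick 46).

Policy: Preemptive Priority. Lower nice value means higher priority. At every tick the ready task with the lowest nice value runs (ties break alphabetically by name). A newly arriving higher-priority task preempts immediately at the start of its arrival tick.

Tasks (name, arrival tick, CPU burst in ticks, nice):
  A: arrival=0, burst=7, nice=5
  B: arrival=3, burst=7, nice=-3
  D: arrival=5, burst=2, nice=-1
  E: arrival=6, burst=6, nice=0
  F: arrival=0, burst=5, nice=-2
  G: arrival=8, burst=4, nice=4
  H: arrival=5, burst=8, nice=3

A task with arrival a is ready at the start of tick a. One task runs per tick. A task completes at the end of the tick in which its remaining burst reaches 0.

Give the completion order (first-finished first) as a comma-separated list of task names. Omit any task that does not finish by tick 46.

completion order = B, F, D, E, H, G, A

t=0: ready={A,F} → run F
t=1: ready={A,F} → run F
t=2: ready={A,F} → run F
t=3: ready={A,B,F} → run B
t=4: ready={A,B,F} → run B
t=5: ready={A,B,D,F,H} → run B
t=6: ready={A,B,D,E,F,H} → run B
t=7: ready={A,B,D,E,F,H} → run B
t=8: ready={A,B,D,E,F,G,H} → run B
t=9: ready={A,B,D,E,F,G,H} → run B
t=10: ready={A,D,E,F,G,H} → run F
t=11: ready={A,D,E,F,G,H} → run F
t=12: ready={A,D,E,G,H} → run D
t=13: ready={A,D,E,G,H} → run D
t=14: ready={A,E,G,H} → run E
t=15: ready={A,E,G,H} → run E
t=16: ready={A,E,G,H} → run E
t=17: ready={A,E,G,H} → run E
t=18: ready={A,E,G,H} → run E
t=19: ready={A,E,G,H} → run E
t=20: ready={A,G,H} → run H
t=21: ready={A,G,H} → run H
t=22: ready={A,G,H} → run H
t=23: ready={A,G,H} → run H
t=24: ready={A,G,H} → run H
t=25: ready={A,G,H} → run H
t=26: ready={A,G,H} → run H
t=27: ready={A,G,H} → run H
t=28: ready={A,G} → run G
t=29: ready={A,G} → run G
t=30: ready={A,G} → run G
t=31: ready={A,G} → run G
t=32: ready={A} → run A
t=33: ready={A} → run A
t=34: ready={A} → run A
t=35: ready={A} → run A
t=36: ready={A} → run A
t=37: ready={A} → run A
t=38: ready={A} → run A
t=39: (idle)
t=40: (idle)
t=41: (idle)
t=42: (idle)
t=43: (idle)
t=44: (idle)
t=45: (idle)
t=46: (idle)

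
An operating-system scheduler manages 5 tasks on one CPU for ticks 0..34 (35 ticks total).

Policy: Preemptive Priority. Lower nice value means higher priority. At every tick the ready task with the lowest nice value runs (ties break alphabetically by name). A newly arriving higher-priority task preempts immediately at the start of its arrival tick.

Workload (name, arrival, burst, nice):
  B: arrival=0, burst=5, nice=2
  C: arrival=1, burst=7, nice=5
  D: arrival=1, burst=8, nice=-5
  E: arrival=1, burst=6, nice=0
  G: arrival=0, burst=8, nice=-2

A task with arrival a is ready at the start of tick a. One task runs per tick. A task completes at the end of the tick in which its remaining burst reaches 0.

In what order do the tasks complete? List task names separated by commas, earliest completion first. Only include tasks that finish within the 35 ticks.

completion order = D, G, E, B, C

t=0: ready={B,G} → run G
t=1: ready={B,C,D,E,G} → run D
t=2: ready={B,C,D,E,G} → run D
t=3: ready={B,C,D,E,G} → run D
t=4: ready={B,C,D,E,G} → run D
t=5: ready={B,C,D,E,G} → run D
t=6: ready={B,C,D,E,G} → run D
t=7: ready={B,C,D,E,G} → run D
t=8: ready={B,C,D,E,G} → run D
t=9: ready={B,C,E,G} → run G
t=10: ready={B,C,E,G} → run G
t=11: ready={B,C,E,G} → run G
t=12: ready={B,C,E,G} → run G
t=13: ready={B,C,E,G} → run G
t=14: ready={B,C,E,G} → run G
t=15: ready={B,C,E,G} → run G
t=16: ready={B,C,E} → run E
t=17: ready={B,C,E} → run E
t=18: ready={B,C,E} → run E
t=19: ready={B,C,E} → run E
t=20: ready={B,C,E} → run E
t=21: ready={B,C,E} → run E
t=22: ready={B,C} → run B
t=23: ready={B,C} → run B
t=24: ready={B,C} → run B
t=25: ready={B,C} → run B
t=26: ready={B,C} → run B
t=27: ready={C} → run C
t=28: ready={C} → run C
t=29: ready={C} → run C
t=30: ready={C} → run C
t=31: ready={C} → run C
t=32: ready={C} → run C
t=33: ready={C} → run C
t=34: (idle)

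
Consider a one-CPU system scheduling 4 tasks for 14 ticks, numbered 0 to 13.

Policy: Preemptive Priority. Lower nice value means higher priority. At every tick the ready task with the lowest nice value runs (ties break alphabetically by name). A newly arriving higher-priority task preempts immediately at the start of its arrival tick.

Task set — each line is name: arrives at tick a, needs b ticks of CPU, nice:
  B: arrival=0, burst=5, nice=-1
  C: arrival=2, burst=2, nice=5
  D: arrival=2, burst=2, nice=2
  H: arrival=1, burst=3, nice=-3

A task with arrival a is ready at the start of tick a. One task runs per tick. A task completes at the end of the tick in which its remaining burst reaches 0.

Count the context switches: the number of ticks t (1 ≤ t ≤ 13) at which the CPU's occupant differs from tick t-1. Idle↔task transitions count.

t=0: ready={B} → run B
t=1: ready={B,H} → run H
t=2: ready={B,C,D,H} → run H
t=3: ready={B,C,D,H} → run H
t=4: ready={B,C,D} → run B
t=5: ready={B,C,D} → run B
t=6: ready={B,C,D} → run B
t=7: ready={B,C,D} → run B
t=8: ready={C,D} → run D
t=9: ready={C,D} → run D
t=10: ready={C} → run C
t=11: ready={C} → run C
t=12: (idle)
t=13: (idle)

context switches = 5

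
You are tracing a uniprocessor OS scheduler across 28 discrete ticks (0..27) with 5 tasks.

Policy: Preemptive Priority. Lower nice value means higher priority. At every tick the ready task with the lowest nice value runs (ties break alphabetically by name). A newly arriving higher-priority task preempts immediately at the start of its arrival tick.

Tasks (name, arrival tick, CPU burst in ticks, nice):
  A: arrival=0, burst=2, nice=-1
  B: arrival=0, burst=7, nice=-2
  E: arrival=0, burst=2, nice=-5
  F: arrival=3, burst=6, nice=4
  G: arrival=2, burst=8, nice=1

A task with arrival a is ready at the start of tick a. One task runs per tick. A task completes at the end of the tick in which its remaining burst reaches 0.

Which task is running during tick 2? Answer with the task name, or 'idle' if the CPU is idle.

running at tick 2 = B

t=0: ready={A,B,E} → run E
t=1: ready={A,B,E} → run E
t=2: ready={A,B,G} → run B
t=3: ready={A,B,F,G} → run B
t=4: ready={A,B,F,G} → run B
t=5: ready={A,B,F,G} → run B
t=6: ready={A,B,F,G} → run B
t=7: ready={A,B,F,G} → run B
t=8: ready={A,B,F,G} → run B
t=9: ready={A,F,G} → run A
t=10: ready={A,F,G} → run A
t=11: ready={F,G} → run G
t=12: ready={F,G} → run G
t=13: ready={F,G} → run G
t=14: ready={F,G} → run G
t=15: ready={F,G} → run G
t=16: ready={F,G} → run G
t=17: ready={F,G} → run G
t=18: ready={F,G} → run G
t=19: ready={F} → run F
t=20: ready={F} → run F
t=21: ready={F} → run F
t=22: ready={F} → run F
t=23: ready={F} → run F
t=24: ready={F} → run F
t=25: (idle)
t=26: (idle)
t=27: (idle)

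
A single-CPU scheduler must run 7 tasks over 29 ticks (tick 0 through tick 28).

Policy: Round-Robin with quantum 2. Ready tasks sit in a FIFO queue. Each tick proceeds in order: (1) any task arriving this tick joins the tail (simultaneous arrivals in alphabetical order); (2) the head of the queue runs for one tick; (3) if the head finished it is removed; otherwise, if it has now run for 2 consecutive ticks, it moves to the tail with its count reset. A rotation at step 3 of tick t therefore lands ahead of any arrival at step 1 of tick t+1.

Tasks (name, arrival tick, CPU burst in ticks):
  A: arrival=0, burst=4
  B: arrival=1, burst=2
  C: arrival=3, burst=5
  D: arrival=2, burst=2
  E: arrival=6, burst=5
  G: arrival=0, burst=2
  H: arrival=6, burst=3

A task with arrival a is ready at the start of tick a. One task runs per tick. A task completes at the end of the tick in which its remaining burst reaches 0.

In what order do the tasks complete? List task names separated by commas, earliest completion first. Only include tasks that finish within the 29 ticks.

t=0: queue=[A,G] q_used=0 → run A
t=1: queue=[A,G,B] q_used=1 → run A
t=2: queue=[G,B,A,D] q_used=0 → run G
t=3: queue=[G,B,A,D,C] q_used=1 → run G
t=4: queue=[B,A,D,C] q_used=0 → run B
t=5: queue=[B,A,D,C] q_used=1 → run B
t=6: queue=[A,D,C,E,H] q_used=0 → run A
t=7: queue=[A,D,C,E,H] q_used=1 → run A
t=8: queue=[D,C,E,H] q_used=0 → run D
t=9: queue=[D,C,E,H] q_used=1 → run D
t=10: queue=[C,E,H] q_used=0 → run C
t=11: queue=[C,E,H] q_used=1 → run C
t=12: queue=[E,H,C] q_used=0 → run E
t=13: queue=[E,H,C] q_used=1 → run E
t=14: queue=[H,C,E] q_used=0 → run H
t=15: queue=[H,C,E] q_used=1 → run H
t=16: queue=[C,E,H] q_used=0 → run C
t=17: queue=[C,E,H] q_used=1 → run C
t=18: queue=[E,H,C] q_used=0 → run E
t=19: queue=[E,H,C] q_used=1 → run E
t=20: queue=[H,C,E] q_used=0 → run H
t=21: queue=[C,E] q_used=0 → run C
t=22: queue=[E] q_used=0 → run E
t=23: (idle)
t=24: (idle)
t=25: (idle)
t=26: (idle)
t=27: (idle)
t=28: (idle)

completion order = G, B, A, D, H, C, E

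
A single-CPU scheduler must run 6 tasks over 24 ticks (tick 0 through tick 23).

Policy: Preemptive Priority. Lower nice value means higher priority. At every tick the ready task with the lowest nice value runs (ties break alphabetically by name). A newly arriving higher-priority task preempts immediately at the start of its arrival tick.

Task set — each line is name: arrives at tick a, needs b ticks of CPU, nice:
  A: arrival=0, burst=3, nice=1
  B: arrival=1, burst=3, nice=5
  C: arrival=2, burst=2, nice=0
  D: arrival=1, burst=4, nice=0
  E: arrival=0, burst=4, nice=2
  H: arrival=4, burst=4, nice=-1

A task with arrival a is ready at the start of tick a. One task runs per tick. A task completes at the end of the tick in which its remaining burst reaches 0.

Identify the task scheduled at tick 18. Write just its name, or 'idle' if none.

running at tick 18 = B

t=0: ready={A,E} → run A
t=1: ready={A,B,D,E} → run D
t=2: ready={A,B,C,D,E} → run C
t=3: ready={A,B,C,D,E} → run C
t=4: ready={A,B,D,E,H} → run H
t=5: ready={A,B,D,E,H} → run H
t=6: ready={A,B,D,E,H} → run H
t=7: ready={A,B,D,E,H} → run H
t=8: ready={A,B,D,E} → run D
t=9: ready={A,B,D,E} → run D
t=10: ready={A,B,D,E} → run D
t=11: ready={A,B,E} → run A
t=12: ready={A,B,E} → run A
t=13: ready={B,E} → run E
t=14: ready={B,E} → run E
t=15: ready={B,E} → run E
t=16: ready={B,E} → run E
t=17: ready={B} → run B
t=18: ready={B} → run B
t=19: ready={B} → run B
t=20: (idle)
t=21: (idle)
t=22: (idle)
t=23: (idle)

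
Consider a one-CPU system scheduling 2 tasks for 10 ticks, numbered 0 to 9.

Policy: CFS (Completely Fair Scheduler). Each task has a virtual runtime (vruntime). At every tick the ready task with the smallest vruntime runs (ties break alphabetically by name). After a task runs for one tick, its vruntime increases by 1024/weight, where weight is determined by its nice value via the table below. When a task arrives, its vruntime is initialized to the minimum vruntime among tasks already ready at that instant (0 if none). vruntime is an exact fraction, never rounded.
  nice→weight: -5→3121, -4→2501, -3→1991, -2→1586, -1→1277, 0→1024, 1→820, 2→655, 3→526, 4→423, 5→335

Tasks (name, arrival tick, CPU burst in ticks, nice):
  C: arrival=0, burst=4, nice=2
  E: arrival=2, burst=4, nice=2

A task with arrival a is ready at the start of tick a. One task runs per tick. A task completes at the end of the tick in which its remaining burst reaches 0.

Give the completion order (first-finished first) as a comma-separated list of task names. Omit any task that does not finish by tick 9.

completion order = C, E

t=0: vr[C=0] → run C
t=1: vr[C=1024/655] → run C
t=2: vr[C=2048/655 E=2048/655] → run C
t=3: vr[C=3072/655 E=2048/655] → run E
t=4: vr[C=3072/655 E=3072/655] → run C
t=5: vr[E=3072/655] → run E
t=6: vr[E=4096/655] → run E
t=7: vr[E=1024/131] → run E
t=8: (idle)
t=9: (idle)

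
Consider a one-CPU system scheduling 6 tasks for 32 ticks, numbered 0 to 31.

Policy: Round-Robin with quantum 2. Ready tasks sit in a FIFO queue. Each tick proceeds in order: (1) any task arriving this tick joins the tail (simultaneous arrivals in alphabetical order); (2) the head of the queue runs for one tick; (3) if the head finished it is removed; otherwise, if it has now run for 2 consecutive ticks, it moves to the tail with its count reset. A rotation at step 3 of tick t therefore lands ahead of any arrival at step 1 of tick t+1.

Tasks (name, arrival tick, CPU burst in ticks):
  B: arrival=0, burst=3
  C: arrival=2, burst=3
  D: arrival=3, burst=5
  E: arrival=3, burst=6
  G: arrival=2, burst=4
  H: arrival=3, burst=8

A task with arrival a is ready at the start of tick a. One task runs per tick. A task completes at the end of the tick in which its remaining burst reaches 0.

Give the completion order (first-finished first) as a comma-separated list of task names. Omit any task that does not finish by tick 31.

t=0: queue=[B] q_used=0 → run B
t=1: queue=[B] q_used=1 → run B
t=2: queue=[B,C,G] q_used=0 → run B
t=3: queue=[C,G,D,E,H] q_used=0 → run C
t=4: queue=[C,G,D,E,H] q_used=1 → run C
t=5: queue=[G,D,E,H,C] q_used=0 → run G
t=6: queue=[G,D,E,H,C] q_used=1 → run G
t=7: queue=[D,E,H,C,G] q_used=0 → run D
t=8: queue=[D,E,H,C,G] q_used=1 → run D
t=9: queue=[E,H,C,G,D] q_used=0 → run E
t=10: queue=[E,H,C,G,D] q_used=1 → run E
t=11: queue=[H,C,G,D,E] q_used=0 → run H
t=12: queue=[H,C,G,D,E] q_used=1 → run H
t=13: queue=[C,G,D,E,H] q_used=0 → run C
t=14: queue=[G,D,E,H] q_used=0 → run G
t=15: queue=[G,D,E,H] q_used=1 → run G
t=16: queue=[D,E,H] q_used=0 → run D
t=17: queue=[D,E,H] q_used=1 → run D
t=18: queue=[E,H,D] q_used=0 → run E
t=19: queue=[E,H,D] q_used=1 → run E
t=20: queue=[H,D,E] q_used=0 → run H
t=21: queue=[H,D,E] q_used=1 → run H
t=22: queue=[D,E,H] q_used=0 → run D
t=23: queue=[E,H] q_used=0 → run E
t=24: queue=[E,H] q_used=1 → run E
t=25: queue=[H] q_used=0 → run H
t=26: queue=[H] q_used=1 → run H
t=27: queue=[H] q_used=0 → run H
t=28: queue=[H] q_used=1 → run H
t=29: (idle)
t=30: (idle)
t=31: (idle)

completion order = B, C, G, D, E, H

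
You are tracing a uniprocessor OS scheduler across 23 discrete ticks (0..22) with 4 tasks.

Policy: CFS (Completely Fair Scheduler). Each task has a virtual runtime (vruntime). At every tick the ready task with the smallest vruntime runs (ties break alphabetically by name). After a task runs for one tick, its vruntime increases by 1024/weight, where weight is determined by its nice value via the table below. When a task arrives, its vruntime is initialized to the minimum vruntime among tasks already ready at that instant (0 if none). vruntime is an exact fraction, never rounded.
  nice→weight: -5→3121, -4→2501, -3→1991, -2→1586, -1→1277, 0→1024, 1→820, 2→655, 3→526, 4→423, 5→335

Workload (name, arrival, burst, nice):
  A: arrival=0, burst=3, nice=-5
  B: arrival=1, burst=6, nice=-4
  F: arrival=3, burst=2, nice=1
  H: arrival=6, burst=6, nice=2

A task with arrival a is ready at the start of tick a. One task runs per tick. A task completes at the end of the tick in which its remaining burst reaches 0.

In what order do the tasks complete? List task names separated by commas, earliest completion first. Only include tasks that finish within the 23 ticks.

completion order = A, F, B, H

t=0: vr[A=0] → run A
t=1: vr[A=1024/3121 B=1024/3121] → run A
t=2: vr[A=2048/3121 B=1024/3121] → run B
t=3: vr[A=2048/3121 B=5756928/7805621 F=2048/3121] → run A
t=4: vr[B=5756928/7805621 F=2048/3121] → run F
t=5: vr[B=5756928/7805621 F=1218816/639805] → run B
t=6: vr[B=8952832/7805621 F=1218816/639805 H=8952832/7805621] → run B
t=7: vr[B=12148736/7805621 F=1218816/639805 H=8952832/7805621] → run H
t=8: vr[B=12148736/7805621 F=1218816/639805 H=13857060864/5112681755] → run B
t=9: vr[B=15344640/7805621 F=1218816/639805 H=13857060864/5112681755] → run F
t=10: vr[B=15344640/7805621 H=13857060864/5112681755] → run B
t=11: vr[B=18540544/7805621 H=13857060864/5112681755] → run B
t=12: vr[H=13857060864/5112681755] → run H
t=13: vr[H=21850016768/5112681755] → run H
t=14: vr[H=29842972672/5112681755] → run H
t=15: vr[H=37835928576/5112681755] → run H
t=16: vr[H=9165776896/1022536351] → run H
t=17: (idle)
t=18: (idle)
t=19: (idle)
t=20: (idle)
t=21: (idle)
t=22: (idle)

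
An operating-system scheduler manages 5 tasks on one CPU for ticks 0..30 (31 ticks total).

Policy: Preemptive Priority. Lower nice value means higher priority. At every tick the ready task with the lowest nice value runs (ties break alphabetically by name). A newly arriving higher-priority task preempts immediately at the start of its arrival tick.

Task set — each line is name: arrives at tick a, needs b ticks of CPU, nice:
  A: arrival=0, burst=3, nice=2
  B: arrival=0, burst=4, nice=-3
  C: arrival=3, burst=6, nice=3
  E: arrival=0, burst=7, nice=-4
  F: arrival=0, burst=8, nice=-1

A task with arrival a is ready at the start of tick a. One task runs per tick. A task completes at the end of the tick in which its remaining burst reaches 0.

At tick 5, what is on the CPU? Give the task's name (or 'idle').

t=0: ready={A,B,E,F} → run E
t=1: ready={A,B,E,F} → run E
t=2: ready={A,B,E,F} → run E
t=3: ready={A,B,C,E,F} → run E
t=4: ready={A,B,C,E,F} → run E
t=5: ready={A,B,C,E,F} → run E
t=6: ready={A,B,C,E,F} → run E
t=7: ready={A,B,C,F} → run B
t=8: ready={A,B,C,F} → run B
t=9: ready={A,B,C,F} → run B
t=10: ready={A,B,C,F} → run B
t=11: ready={A,C,F} → run F
t=12: ready={A,C,F} → run F
t=13: ready={A,C,F} → run F
t=14: ready={A,C,F} → run F
t=15: ready={A,C,F} → run F
t=16: ready={A,C,F} → run F
t=17: ready={A,C,F} → run F
t=18: ready={A,C,F} → run F
t=19: ready={A,C} → run A
t=20: ready={A,C} → run A
t=21: ready={A,C} → run A
t=22: ready={C} → run C
t=23: ready={C} → run C
t=24: ready={C} → run C
t=25: ready={C} → run C
t=26: ready={C} → run C
t=27: ready={C} → run C
t=28: (idle)
t=29: (idle)
t=30: (idle)

running at tick 5 = E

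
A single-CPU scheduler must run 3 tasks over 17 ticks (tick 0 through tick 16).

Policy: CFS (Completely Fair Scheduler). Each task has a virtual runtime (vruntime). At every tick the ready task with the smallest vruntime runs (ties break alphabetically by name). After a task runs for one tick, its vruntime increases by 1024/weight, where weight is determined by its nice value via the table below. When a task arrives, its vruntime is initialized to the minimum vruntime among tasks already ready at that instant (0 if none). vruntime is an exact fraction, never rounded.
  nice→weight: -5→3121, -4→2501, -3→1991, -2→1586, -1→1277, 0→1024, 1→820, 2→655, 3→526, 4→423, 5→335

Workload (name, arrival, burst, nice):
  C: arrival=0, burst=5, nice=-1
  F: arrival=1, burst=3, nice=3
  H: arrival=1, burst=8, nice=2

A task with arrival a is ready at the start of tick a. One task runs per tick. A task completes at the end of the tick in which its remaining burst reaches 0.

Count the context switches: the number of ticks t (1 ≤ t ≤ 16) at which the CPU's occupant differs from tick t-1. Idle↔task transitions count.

t=0: vr[C=0] → run C
t=1: vr[C=1024/1277 F=1024/1277 H=1024/1277] → run C
t=2: vr[C=2048/1277 F=1024/1277 H=1024/1277] → run F
t=3: vr[C=2048/1277 F=923136/335851 H=1024/1277] → run H
t=4: vr[C=2048/1277 F=923136/335851 H=1978368/836435] → run C
t=5: vr[C=3072/1277 F=923136/335851 H=1978368/836435] → run H
t=6: vr[C=3072/1277 F=923136/335851 H=3286016/836435] → run C
t=7: vr[C=4096/1277 F=923136/335851 H=3286016/836435] → run F
t=8: vr[C=4096/1277 F=1576960/335851 H=3286016/836435] → run C
t=9: vr[F=1576960/335851 H=3286016/836435] → run H
t=10: vr[F=1576960/335851 H=4593664/836435] → run F
t=11: vr[H=4593664/836435] → run H
t=12: vr[H=5901312/836435] → run H
t=13: vr[H=1441792/167287] → run H
t=14: vr[H=8516608/836435] → run H
t=15: vr[H=9824256/836435] → run H
t=16: (idle)

context switches = 11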